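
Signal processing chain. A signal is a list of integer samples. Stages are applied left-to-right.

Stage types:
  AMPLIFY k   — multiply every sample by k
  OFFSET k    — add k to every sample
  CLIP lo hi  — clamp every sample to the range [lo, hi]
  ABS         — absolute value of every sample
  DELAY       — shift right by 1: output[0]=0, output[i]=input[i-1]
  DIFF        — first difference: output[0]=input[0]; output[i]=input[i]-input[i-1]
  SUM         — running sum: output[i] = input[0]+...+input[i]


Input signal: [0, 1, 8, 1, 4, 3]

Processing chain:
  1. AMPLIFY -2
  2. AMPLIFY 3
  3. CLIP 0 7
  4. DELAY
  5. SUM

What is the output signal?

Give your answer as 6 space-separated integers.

Input: [0, 1, 8, 1, 4, 3]
Stage 1 (AMPLIFY -2): 0*-2=0, 1*-2=-2, 8*-2=-16, 1*-2=-2, 4*-2=-8, 3*-2=-6 -> [0, -2, -16, -2, -8, -6]
Stage 2 (AMPLIFY 3): 0*3=0, -2*3=-6, -16*3=-48, -2*3=-6, -8*3=-24, -6*3=-18 -> [0, -6, -48, -6, -24, -18]
Stage 3 (CLIP 0 7): clip(0,0,7)=0, clip(-6,0,7)=0, clip(-48,0,7)=0, clip(-6,0,7)=0, clip(-24,0,7)=0, clip(-18,0,7)=0 -> [0, 0, 0, 0, 0, 0]
Stage 4 (DELAY): [0, 0, 0, 0, 0, 0] = [0, 0, 0, 0, 0, 0] -> [0, 0, 0, 0, 0, 0]
Stage 5 (SUM): sum[0..0]=0, sum[0..1]=0, sum[0..2]=0, sum[0..3]=0, sum[0..4]=0, sum[0..5]=0 -> [0, 0, 0, 0, 0, 0]

Answer: 0 0 0 0 0 0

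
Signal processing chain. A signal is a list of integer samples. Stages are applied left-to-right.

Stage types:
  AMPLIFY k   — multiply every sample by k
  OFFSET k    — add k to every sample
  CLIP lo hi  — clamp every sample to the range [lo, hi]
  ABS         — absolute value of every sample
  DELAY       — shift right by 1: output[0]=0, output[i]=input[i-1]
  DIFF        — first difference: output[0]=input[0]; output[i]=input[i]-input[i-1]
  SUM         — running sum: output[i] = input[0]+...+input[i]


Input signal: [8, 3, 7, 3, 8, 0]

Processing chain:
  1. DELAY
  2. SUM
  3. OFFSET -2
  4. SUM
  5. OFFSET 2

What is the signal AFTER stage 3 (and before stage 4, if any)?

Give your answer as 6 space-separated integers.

Input: [8, 3, 7, 3, 8, 0]
Stage 1 (DELAY): [0, 8, 3, 7, 3, 8] = [0, 8, 3, 7, 3, 8] -> [0, 8, 3, 7, 3, 8]
Stage 2 (SUM): sum[0..0]=0, sum[0..1]=8, sum[0..2]=11, sum[0..3]=18, sum[0..4]=21, sum[0..5]=29 -> [0, 8, 11, 18, 21, 29]
Stage 3 (OFFSET -2): 0+-2=-2, 8+-2=6, 11+-2=9, 18+-2=16, 21+-2=19, 29+-2=27 -> [-2, 6, 9, 16, 19, 27]

Answer: -2 6 9 16 19 27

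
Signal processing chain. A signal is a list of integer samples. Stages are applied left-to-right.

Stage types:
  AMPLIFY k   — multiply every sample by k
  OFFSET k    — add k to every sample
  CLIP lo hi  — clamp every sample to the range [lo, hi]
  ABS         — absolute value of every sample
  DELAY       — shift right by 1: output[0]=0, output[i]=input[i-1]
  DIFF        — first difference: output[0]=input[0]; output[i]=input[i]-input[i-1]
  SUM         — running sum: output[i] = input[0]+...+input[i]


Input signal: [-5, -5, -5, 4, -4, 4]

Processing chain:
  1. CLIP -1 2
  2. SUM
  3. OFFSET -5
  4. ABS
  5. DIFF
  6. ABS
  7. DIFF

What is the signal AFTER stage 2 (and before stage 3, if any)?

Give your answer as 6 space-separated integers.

Input: [-5, -5, -5, 4, -4, 4]
Stage 1 (CLIP -1 2): clip(-5,-1,2)=-1, clip(-5,-1,2)=-1, clip(-5,-1,2)=-1, clip(4,-1,2)=2, clip(-4,-1,2)=-1, clip(4,-1,2)=2 -> [-1, -1, -1, 2, -1, 2]
Stage 2 (SUM): sum[0..0]=-1, sum[0..1]=-2, sum[0..2]=-3, sum[0..3]=-1, sum[0..4]=-2, sum[0..5]=0 -> [-1, -2, -3, -1, -2, 0]

Answer: -1 -2 -3 -1 -2 0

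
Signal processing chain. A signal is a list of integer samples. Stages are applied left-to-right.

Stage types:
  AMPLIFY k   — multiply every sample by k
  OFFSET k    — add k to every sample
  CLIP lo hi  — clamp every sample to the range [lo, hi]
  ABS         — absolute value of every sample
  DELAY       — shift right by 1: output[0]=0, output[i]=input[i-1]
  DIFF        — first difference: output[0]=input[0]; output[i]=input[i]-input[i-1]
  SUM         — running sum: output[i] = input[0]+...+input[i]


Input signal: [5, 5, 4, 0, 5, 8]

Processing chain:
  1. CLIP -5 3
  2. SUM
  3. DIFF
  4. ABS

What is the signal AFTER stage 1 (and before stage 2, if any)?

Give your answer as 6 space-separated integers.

Input: [5, 5, 4, 0, 5, 8]
Stage 1 (CLIP -5 3): clip(5,-5,3)=3, clip(5,-5,3)=3, clip(4,-5,3)=3, clip(0,-5,3)=0, clip(5,-5,3)=3, clip(8,-5,3)=3 -> [3, 3, 3, 0, 3, 3]

Answer: 3 3 3 0 3 3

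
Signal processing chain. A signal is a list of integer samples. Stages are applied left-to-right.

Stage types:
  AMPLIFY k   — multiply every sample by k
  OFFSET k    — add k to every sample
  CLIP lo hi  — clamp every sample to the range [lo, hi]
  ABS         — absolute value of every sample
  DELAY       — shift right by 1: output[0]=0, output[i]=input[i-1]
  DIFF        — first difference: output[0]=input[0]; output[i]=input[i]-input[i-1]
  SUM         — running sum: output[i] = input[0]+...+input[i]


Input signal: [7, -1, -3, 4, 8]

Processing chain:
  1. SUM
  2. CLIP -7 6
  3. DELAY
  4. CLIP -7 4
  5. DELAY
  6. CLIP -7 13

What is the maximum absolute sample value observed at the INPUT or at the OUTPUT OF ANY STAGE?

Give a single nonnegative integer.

Input: [7, -1, -3, 4, 8] (max |s|=8)
Stage 1 (SUM): sum[0..0]=7, sum[0..1]=6, sum[0..2]=3, sum[0..3]=7, sum[0..4]=15 -> [7, 6, 3, 7, 15] (max |s|=15)
Stage 2 (CLIP -7 6): clip(7,-7,6)=6, clip(6,-7,6)=6, clip(3,-7,6)=3, clip(7,-7,6)=6, clip(15,-7,6)=6 -> [6, 6, 3, 6, 6] (max |s|=6)
Stage 3 (DELAY): [0, 6, 6, 3, 6] = [0, 6, 6, 3, 6] -> [0, 6, 6, 3, 6] (max |s|=6)
Stage 4 (CLIP -7 4): clip(0,-7,4)=0, clip(6,-7,4)=4, clip(6,-7,4)=4, clip(3,-7,4)=3, clip(6,-7,4)=4 -> [0, 4, 4, 3, 4] (max |s|=4)
Stage 5 (DELAY): [0, 0, 4, 4, 3] = [0, 0, 4, 4, 3] -> [0, 0, 4, 4, 3] (max |s|=4)
Stage 6 (CLIP -7 13): clip(0,-7,13)=0, clip(0,-7,13)=0, clip(4,-7,13)=4, clip(4,-7,13)=4, clip(3,-7,13)=3 -> [0, 0, 4, 4, 3] (max |s|=4)
Overall max amplitude: 15

Answer: 15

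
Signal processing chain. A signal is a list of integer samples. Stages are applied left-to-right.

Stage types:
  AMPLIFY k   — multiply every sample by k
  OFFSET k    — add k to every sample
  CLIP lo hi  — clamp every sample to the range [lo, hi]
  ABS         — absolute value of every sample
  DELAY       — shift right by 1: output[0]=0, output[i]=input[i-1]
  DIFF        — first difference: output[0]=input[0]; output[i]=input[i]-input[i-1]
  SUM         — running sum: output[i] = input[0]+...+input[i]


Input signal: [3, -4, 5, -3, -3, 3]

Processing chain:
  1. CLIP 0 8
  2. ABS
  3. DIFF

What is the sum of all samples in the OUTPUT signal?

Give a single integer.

Answer: 3

Derivation:
Input: [3, -4, 5, -3, -3, 3]
Stage 1 (CLIP 0 8): clip(3,0,8)=3, clip(-4,0,8)=0, clip(5,0,8)=5, clip(-3,0,8)=0, clip(-3,0,8)=0, clip(3,0,8)=3 -> [3, 0, 5, 0, 0, 3]
Stage 2 (ABS): |3|=3, |0|=0, |5|=5, |0|=0, |0|=0, |3|=3 -> [3, 0, 5, 0, 0, 3]
Stage 3 (DIFF): s[0]=3, 0-3=-3, 5-0=5, 0-5=-5, 0-0=0, 3-0=3 -> [3, -3, 5, -5, 0, 3]
Output sum: 3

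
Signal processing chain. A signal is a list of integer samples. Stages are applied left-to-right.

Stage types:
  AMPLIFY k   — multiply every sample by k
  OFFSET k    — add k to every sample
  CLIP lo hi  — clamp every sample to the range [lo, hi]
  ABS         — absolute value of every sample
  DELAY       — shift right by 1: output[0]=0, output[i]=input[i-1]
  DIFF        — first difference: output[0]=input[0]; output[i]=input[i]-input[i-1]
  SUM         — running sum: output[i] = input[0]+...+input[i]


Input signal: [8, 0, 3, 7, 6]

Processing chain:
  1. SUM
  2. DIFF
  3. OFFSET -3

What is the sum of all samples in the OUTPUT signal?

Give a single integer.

Answer: 9

Derivation:
Input: [8, 0, 3, 7, 6]
Stage 1 (SUM): sum[0..0]=8, sum[0..1]=8, sum[0..2]=11, sum[0..3]=18, sum[0..4]=24 -> [8, 8, 11, 18, 24]
Stage 2 (DIFF): s[0]=8, 8-8=0, 11-8=3, 18-11=7, 24-18=6 -> [8, 0, 3, 7, 6]
Stage 3 (OFFSET -3): 8+-3=5, 0+-3=-3, 3+-3=0, 7+-3=4, 6+-3=3 -> [5, -3, 0, 4, 3]
Output sum: 9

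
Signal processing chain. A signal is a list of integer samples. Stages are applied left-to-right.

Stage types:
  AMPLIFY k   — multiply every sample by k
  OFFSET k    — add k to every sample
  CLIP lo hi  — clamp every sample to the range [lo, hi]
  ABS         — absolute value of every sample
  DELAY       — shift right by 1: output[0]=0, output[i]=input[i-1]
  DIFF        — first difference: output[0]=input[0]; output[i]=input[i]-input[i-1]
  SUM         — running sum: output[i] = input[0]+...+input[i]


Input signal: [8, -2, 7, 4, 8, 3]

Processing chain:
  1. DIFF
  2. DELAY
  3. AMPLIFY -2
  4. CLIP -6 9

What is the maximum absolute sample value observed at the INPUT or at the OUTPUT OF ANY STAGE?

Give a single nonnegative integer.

Answer: 20

Derivation:
Input: [8, -2, 7, 4, 8, 3] (max |s|=8)
Stage 1 (DIFF): s[0]=8, -2-8=-10, 7--2=9, 4-7=-3, 8-4=4, 3-8=-5 -> [8, -10, 9, -3, 4, -5] (max |s|=10)
Stage 2 (DELAY): [0, 8, -10, 9, -3, 4] = [0, 8, -10, 9, -3, 4] -> [0, 8, -10, 9, -3, 4] (max |s|=10)
Stage 3 (AMPLIFY -2): 0*-2=0, 8*-2=-16, -10*-2=20, 9*-2=-18, -3*-2=6, 4*-2=-8 -> [0, -16, 20, -18, 6, -8] (max |s|=20)
Stage 4 (CLIP -6 9): clip(0,-6,9)=0, clip(-16,-6,9)=-6, clip(20,-6,9)=9, clip(-18,-6,9)=-6, clip(6,-6,9)=6, clip(-8,-6,9)=-6 -> [0, -6, 9, -6, 6, -6] (max |s|=9)
Overall max amplitude: 20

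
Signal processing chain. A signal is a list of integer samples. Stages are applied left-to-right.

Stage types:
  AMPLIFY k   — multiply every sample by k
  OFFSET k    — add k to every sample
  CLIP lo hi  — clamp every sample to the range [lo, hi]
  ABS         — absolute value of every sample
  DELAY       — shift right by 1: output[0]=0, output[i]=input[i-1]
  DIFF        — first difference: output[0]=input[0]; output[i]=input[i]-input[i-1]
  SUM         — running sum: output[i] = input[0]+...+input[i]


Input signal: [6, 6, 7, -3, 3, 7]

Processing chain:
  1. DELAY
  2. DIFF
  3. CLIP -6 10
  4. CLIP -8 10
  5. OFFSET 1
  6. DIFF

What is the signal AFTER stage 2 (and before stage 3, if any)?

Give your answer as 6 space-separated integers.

Answer: 0 6 0 1 -10 6

Derivation:
Input: [6, 6, 7, -3, 3, 7]
Stage 1 (DELAY): [0, 6, 6, 7, -3, 3] = [0, 6, 6, 7, -3, 3] -> [0, 6, 6, 7, -3, 3]
Stage 2 (DIFF): s[0]=0, 6-0=6, 6-6=0, 7-6=1, -3-7=-10, 3--3=6 -> [0, 6, 0, 1, -10, 6]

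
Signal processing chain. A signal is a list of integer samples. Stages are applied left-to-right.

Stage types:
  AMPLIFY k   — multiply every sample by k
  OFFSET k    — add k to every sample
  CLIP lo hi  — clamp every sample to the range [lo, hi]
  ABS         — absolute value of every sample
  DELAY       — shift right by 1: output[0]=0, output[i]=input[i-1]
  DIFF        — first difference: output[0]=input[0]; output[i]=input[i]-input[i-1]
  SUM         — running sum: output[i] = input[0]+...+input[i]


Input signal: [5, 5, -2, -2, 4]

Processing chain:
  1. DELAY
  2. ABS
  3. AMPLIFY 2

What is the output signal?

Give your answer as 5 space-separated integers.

Input: [5, 5, -2, -2, 4]
Stage 1 (DELAY): [0, 5, 5, -2, -2] = [0, 5, 5, -2, -2] -> [0, 5, 5, -2, -2]
Stage 2 (ABS): |0|=0, |5|=5, |5|=5, |-2|=2, |-2|=2 -> [0, 5, 5, 2, 2]
Stage 3 (AMPLIFY 2): 0*2=0, 5*2=10, 5*2=10, 2*2=4, 2*2=4 -> [0, 10, 10, 4, 4]

Answer: 0 10 10 4 4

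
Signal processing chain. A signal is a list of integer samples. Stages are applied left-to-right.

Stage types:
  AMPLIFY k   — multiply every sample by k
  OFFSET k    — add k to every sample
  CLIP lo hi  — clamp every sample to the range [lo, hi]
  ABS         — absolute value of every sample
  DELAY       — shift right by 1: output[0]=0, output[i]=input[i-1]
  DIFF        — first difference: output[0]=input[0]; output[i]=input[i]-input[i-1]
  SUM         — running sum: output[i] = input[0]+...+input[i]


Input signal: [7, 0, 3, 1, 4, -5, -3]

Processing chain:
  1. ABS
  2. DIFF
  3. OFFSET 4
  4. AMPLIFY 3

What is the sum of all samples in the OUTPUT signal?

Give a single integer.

Answer: 93

Derivation:
Input: [7, 0, 3, 1, 4, -5, -3]
Stage 1 (ABS): |7|=7, |0|=0, |3|=3, |1|=1, |4|=4, |-5|=5, |-3|=3 -> [7, 0, 3, 1, 4, 5, 3]
Stage 2 (DIFF): s[0]=7, 0-7=-7, 3-0=3, 1-3=-2, 4-1=3, 5-4=1, 3-5=-2 -> [7, -7, 3, -2, 3, 1, -2]
Stage 3 (OFFSET 4): 7+4=11, -7+4=-3, 3+4=7, -2+4=2, 3+4=7, 1+4=5, -2+4=2 -> [11, -3, 7, 2, 7, 5, 2]
Stage 4 (AMPLIFY 3): 11*3=33, -3*3=-9, 7*3=21, 2*3=6, 7*3=21, 5*3=15, 2*3=6 -> [33, -9, 21, 6, 21, 15, 6]
Output sum: 93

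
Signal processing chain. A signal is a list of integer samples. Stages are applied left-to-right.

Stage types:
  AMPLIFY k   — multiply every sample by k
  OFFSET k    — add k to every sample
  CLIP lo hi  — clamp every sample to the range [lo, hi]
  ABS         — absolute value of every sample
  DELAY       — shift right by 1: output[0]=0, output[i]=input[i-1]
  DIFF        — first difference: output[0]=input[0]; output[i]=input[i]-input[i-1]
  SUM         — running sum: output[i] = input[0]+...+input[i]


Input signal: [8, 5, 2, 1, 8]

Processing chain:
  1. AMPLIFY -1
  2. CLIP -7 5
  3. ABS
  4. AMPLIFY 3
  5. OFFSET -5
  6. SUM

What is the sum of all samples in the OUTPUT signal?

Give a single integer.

Answer: 135

Derivation:
Input: [8, 5, 2, 1, 8]
Stage 1 (AMPLIFY -1): 8*-1=-8, 5*-1=-5, 2*-1=-2, 1*-1=-1, 8*-1=-8 -> [-8, -5, -2, -1, -8]
Stage 2 (CLIP -7 5): clip(-8,-7,5)=-7, clip(-5,-7,5)=-5, clip(-2,-7,5)=-2, clip(-1,-7,5)=-1, clip(-8,-7,5)=-7 -> [-7, -5, -2, -1, -7]
Stage 3 (ABS): |-7|=7, |-5|=5, |-2|=2, |-1|=1, |-7|=7 -> [7, 5, 2, 1, 7]
Stage 4 (AMPLIFY 3): 7*3=21, 5*3=15, 2*3=6, 1*3=3, 7*3=21 -> [21, 15, 6, 3, 21]
Stage 5 (OFFSET -5): 21+-5=16, 15+-5=10, 6+-5=1, 3+-5=-2, 21+-5=16 -> [16, 10, 1, -2, 16]
Stage 6 (SUM): sum[0..0]=16, sum[0..1]=26, sum[0..2]=27, sum[0..3]=25, sum[0..4]=41 -> [16, 26, 27, 25, 41]
Output sum: 135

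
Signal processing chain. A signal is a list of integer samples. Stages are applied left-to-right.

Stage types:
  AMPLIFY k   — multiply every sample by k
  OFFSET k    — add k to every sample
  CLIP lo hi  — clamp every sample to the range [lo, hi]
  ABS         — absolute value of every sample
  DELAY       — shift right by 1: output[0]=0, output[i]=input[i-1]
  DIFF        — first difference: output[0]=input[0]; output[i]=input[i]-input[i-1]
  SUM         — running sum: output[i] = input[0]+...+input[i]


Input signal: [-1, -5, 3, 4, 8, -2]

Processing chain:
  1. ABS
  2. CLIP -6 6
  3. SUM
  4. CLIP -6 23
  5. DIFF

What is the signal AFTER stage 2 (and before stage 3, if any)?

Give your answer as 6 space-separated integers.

Input: [-1, -5, 3, 4, 8, -2]
Stage 1 (ABS): |-1|=1, |-5|=5, |3|=3, |4|=4, |8|=8, |-2|=2 -> [1, 5, 3, 4, 8, 2]
Stage 2 (CLIP -6 6): clip(1,-6,6)=1, clip(5,-6,6)=5, clip(3,-6,6)=3, clip(4,-6,6)=4, clip(8,-6,6)=6, clip(2,-6,6)=2 -> [1, 5, 3, 4, 6, 2]

Answer: 1 5 3 4 6 2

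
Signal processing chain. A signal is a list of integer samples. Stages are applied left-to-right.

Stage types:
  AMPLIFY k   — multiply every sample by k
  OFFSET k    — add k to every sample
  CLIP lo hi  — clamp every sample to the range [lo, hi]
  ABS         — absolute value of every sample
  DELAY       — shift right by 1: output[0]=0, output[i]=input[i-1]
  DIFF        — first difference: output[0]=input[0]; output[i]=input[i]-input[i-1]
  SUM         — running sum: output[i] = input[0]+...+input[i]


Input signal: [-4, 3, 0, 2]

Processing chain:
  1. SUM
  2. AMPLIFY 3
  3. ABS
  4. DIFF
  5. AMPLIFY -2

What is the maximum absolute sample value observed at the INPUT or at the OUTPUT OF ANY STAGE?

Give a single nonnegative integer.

Input: [-4, 3, 0, 2] (max |s|=4)
Stage 1 (SUM): sum[0..0]=-4, sum[0..1]=-1, sum[0..2]=-1, sum[0..3]=1 -> [-4, -1, -1, 1] (max |s|=4)
Stage 2 (AMPLIFY 3): -4*3=-12, -1*3=-3, -1*3=-3, 1*3=3 -> [-12, -3, -3, 3] (max |s|=12)
Stage 3 (ABS): |-12|=12, |-3|=3, |-3|=3, |3|=3 -> [12, 3, 3, 3] (max |s|=12)
Stage 4 (DIFF): s[0]=12, 3-12=-9, 3-3=0, 3-3=0 -> [12, -9, 0, 0] (max |s|=12)
Stage 5 (AMPLIFY -2): 12*-2=-24, -9*-2=18, 0*-2=0, 0*-2=0 -> [-24, 18, 0, 0] (max |s|=24)
Overall max amplitude: 24

Answer: 24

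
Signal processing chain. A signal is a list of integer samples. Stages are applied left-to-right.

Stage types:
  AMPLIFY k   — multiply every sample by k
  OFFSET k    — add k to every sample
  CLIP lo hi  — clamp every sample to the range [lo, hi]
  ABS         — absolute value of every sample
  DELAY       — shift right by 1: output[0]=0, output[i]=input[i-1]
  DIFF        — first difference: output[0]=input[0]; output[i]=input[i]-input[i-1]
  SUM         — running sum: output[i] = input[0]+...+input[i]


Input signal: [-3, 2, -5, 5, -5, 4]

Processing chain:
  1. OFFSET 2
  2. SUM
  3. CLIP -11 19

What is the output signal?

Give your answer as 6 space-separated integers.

Answer: -1 3 0 7 4 10

Derivation:
Input: [-3, 2, -5, 5, -5, 4]
Stage 1 (OFFSET 2): -3+2=-1, 2+2=4, -5+2=-3, 5+2=7, -5+2=-3, 4+2=6 -> [-1, 4, -3, 7, -3, 6]
Stage 2 (SUM): sum[0..0]=-1, sum[0..1]=3, sum[0..2]=0, sum[0..3]=7, sum[0..4]=4, sum[0..5]=10 -> [-1, 3, 0, 7, 4, 10]
Stage 3 (CLIP -11 19): clip(-1,-11,19)=-1, clip(3,-11,19)=3, clip(0,-11,19)=0, clip(7,-11,19)=7, clip(4,-11,19)=4, clip(10,-11,19)=10 -> [-1, 3, 0, 7, 4, 10]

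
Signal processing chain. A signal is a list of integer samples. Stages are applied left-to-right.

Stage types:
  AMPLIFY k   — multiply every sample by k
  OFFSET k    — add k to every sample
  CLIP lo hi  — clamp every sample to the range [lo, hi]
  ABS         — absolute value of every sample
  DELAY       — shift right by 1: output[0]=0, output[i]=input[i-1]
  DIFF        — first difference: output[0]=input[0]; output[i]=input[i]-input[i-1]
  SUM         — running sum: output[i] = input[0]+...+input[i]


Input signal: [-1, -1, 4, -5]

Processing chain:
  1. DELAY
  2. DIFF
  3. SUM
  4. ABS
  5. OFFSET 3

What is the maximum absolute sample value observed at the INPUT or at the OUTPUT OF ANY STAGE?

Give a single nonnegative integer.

Input: [-1, -1, 4, -5] (max |s|=5)
Stage 1 (DELAY): [0, -1, -1, 4] = [0, -1, -1, 4] -> [0, -1, -1, 4] (max |s|=4)
Stage 2 (DIFF): s[0]=0, -1-0=-1, -1--1=0, 4--1=5 -> [0, -1, 0, 5] (max |s|=5)
Stage 3 (SUM): sum[0..0]=0, sum[0..1]=-1, sum[0..2]=-1, sum[0..3]=4 -> [0, -1, -1, 4] (max |s|=4)
Stage 4 (ABS): |0|=0, |-1|=1, |-1|=1, |4|=4 -> [0, 1, 1, 4] (max |s|=4)
Stage 5 (OFFSET 3): 0+3=3, 1+3=4, 1+3=4, 4+3=7 -> [3, 4, 4, 7] (max |s|=7)
Overall max amplitude: 7

Answer: 7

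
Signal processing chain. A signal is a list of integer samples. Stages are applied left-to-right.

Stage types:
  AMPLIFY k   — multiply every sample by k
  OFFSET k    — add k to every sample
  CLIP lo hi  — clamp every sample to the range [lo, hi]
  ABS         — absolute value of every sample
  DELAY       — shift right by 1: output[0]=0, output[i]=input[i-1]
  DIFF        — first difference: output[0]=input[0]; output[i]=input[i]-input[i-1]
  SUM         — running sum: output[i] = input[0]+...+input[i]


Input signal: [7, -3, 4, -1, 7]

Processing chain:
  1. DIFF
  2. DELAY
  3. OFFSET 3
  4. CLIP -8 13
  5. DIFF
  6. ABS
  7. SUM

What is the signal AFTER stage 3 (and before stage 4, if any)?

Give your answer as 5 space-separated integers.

Answer: 3 10 -7 10 -2

Derivation:
Input: [7, -3, 4, -1, 7]
Stage 1 (DIFF): s[0]=7, -3-7=-10, 4--3=7, -1-4=-5, 7--1=8 -> [7, -10, 7, -5, 8]
Stage 2 (DELAY): [0, 7, -10, 7, -5] = [0, 7, -10, 7, -5] -> [0, 7, -10, 7, -5]
Stage 3 (OFFSET 3): 0+3=3, 7+3=10, -10+3=-7, 7+3=10, -5+3=-2 -> [3, 10, -7, 10, -2]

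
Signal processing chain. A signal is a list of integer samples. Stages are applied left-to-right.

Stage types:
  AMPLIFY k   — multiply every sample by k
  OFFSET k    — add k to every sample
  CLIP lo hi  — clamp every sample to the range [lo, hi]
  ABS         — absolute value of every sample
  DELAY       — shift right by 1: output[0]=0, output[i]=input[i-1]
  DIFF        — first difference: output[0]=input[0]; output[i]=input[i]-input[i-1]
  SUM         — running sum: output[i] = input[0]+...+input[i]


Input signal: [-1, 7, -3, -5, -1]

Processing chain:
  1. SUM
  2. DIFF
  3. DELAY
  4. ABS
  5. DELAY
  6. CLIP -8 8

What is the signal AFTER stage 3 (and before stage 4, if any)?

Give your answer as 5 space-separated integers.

Answer: 0 -1 7 -3 -5

Derivation:
Input: [-1, 7, -3, -5, -1]
Stage 1 (SUM): sum[0..0]=-1, sum[0..1]=6, sum[0..2]=3, sum[0..3]=-2, sum[0..4]=-3 -> [-1, 6, 3, -2, -3]
Stage 2 (DIFF): s[0]=-1, 6--1=7, 3-6=-3, -2-3=-5, -3--2=-1 -> [-1, 7, -3, -5, -1]
Stage 3 (DELAY): [0, -1, 7, -3, -5] = [0, -1, 7, -3, -5] -> [0, -1, 7, -3, -5]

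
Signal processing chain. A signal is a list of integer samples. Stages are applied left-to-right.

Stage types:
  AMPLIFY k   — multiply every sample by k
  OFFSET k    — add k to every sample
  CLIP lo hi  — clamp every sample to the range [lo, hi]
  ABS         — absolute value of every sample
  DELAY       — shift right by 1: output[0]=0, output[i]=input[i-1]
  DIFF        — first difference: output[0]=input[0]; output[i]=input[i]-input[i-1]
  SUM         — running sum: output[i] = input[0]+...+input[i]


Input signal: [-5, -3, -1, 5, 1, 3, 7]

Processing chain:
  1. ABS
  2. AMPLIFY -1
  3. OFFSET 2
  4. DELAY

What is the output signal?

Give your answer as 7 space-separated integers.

Input: [-5, -3, -1, 5, 1, 3, 7]
Stage 1 (ABS): |-5|=5, |-3|=3, |-1|=1, |5|=5, |1|=1, |3|=3, |7|=7 -> [5, 3, 1, 5, 1, 3, 7]
Stage 2 (AMPLIFY -1): 5*-1=-5, 3*-1=-3, 1*-1=-1, 5*-1=-5, 1*-1=-1, 3*-1=-3, 7*-1=-7 -> [-5, -3, -1, -5, -1, -3, -7]
Stage 3 (OFFSET 2): -5+2=-3, -3+2=-1, -1+2=1, -5+2=-3, -1+2=1, -3+2=-1, -7+2=-5 -> [-3, -1, 1, -3, 1, -1, -5]
Stage 4 (DELAY): [0, -3, -1, 1, -3, 1, -1] = [0, -3, -1, 1, -3, 1, -1] -> [0, -3, -1, 1, -3, 1, -1]

Answer: 0 -3 -1 1 -3 1 -1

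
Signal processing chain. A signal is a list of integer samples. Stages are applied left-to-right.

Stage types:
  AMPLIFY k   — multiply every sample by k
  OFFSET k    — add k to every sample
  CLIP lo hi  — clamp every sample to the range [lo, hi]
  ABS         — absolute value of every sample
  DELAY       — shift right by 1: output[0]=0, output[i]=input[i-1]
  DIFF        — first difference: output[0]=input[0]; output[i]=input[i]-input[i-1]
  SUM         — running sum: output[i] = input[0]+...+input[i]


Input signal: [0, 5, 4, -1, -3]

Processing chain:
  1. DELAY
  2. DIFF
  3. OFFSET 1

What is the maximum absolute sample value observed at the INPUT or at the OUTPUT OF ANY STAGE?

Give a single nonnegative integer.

Input: [0, 5, 4, -1, -3] (max |s|=5)
Stage 1 (DELAY): [0, 0, 5, 4, -1] = [0, 0, 5, 4, -1] -> [0, 0, 5, 4, -1] (max |s|=5)
Stage 2 (DIFF): s[0]=0, 0-0=0, 5-0=5, 4-5=-1, -1-4=-5 -> [0, 0, 5, -1, -5] (max |s|=5)
Stage 3 (OFFSET 1): 0+1=1, 0+1=1, 5+1=6, -1+1=0, -5+1=-4 -> [1, 1, 6, 0, -4] (max |s|=6)
Overall max amplitude: 6

Answer: 6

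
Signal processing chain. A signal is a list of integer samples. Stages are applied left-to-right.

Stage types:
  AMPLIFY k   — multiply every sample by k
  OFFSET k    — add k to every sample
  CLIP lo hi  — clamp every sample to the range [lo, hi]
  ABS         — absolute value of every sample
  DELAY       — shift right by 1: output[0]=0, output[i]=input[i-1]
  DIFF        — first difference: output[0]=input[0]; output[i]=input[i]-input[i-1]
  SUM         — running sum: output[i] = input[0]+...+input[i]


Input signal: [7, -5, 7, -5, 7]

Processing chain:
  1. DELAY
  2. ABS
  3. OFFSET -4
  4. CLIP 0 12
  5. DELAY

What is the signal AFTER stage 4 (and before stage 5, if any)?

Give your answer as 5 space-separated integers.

Answer: 0 3 1 3 1

Derivation:
Input: [7, -5, 7, -5, 7]
Stage 1 (DELAY): [0, 7, -5, 7, -5] = [0, 7, -5, 7, -5] -> [0, 7, -5, 7, -5]
Stage 2 (ABS): |0|=0, |7|=7, |-5|=5, |7|=7, |-5|=5 -> [0, 7, 5, 7, 5]
Stage 3 (OFFSET -4): 0+-4=-4, 7+-4=3, 5+-4=1, 7+-4=3, 5+-4=1 -> [-4, 3, 1, 3, 1]
Stage 4 (CLIP 0 12): clip(-4,0,12)=0, clip(3,0,12)=3, clip(1,0,12)=1, clip(3,0,12)=3, clip(1,0,12)=1 -> [0, 3, 1, 3, 1]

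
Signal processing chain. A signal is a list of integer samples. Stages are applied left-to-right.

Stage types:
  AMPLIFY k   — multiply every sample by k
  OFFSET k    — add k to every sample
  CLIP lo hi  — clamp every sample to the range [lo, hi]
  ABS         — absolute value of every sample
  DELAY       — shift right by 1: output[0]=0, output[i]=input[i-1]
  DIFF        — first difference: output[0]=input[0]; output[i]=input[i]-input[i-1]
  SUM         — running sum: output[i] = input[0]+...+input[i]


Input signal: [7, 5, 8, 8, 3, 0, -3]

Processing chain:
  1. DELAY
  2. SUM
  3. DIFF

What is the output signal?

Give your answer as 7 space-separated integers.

Answer: 0 7 5 8 8 3 0

Derivation:
Input: [7, 5, 8, 8, 3, 0, -3]
Stage 1 (DELAY): [0, 7, 5, 8, 8, 3, 0] = [0, 7, 5, 8, 8, 3, 0] -> [0, 7, 5, 8, 8, 3, 0]
Stage 2 (SUM): sum[0..0]=0, sum[0..1]=7, sum[0..2]=12, sum[0..3]=20, sum[0..4]=28, sum[0..5]=31, sum[0..6]=31 -> [0, 7, 12, 20, 28, 31, 31]
Stage 3 (DIFF): s[0]=0, 7-0=7, 12-7=5, 20-12=8, 28-20=8, 31-28=3, 31-31=0 -> [0, 7, 5, 8, 8, 3, 0]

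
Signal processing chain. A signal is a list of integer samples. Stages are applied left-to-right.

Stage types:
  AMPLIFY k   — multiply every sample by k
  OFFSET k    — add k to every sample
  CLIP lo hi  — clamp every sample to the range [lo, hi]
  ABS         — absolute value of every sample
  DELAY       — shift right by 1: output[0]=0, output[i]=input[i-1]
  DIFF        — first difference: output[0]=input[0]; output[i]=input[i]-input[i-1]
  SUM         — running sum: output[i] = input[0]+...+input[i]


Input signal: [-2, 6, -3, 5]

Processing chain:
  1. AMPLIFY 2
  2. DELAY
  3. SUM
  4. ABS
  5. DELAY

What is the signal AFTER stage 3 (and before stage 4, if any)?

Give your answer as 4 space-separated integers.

Answer: 0 -4 8 2

Derivation:
Input: [-2, 6, -3, 5]
Stage 1 (AMPLIFY 2): -2*2=-4, 6*2=12, -3*2=-6, 5*2=10 -> [-4, 12, -6, 10]
Stage 2 (DELAY): [0, -4, 12, -6] = [0, -4, 12, -6] -> [0, -4, 12, -6]
Stage 3 (SUM): sum[0..0]=0, sum[0..1]=-4, sum[0..2]=8, sum[0..3]=2 -> [0, -4, 8, 2]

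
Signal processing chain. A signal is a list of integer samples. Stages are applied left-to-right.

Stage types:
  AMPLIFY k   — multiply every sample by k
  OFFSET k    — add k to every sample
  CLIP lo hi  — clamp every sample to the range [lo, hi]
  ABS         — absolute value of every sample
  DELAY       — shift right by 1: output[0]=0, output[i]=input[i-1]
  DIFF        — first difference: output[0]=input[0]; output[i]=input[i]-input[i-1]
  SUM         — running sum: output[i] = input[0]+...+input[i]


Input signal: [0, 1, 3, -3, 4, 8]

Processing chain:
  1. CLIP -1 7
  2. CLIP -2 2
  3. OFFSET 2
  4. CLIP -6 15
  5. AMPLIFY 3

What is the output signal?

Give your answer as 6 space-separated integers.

Answer: 6 9 12 3 12 12

Derivation:
Input: [0, 1, 3, -3, 4, 8]
Stage 1 (CLIP -1 7): clip(0,-1,7)=0, clip(1,-1,7)=1, clip(3,-1,7)=3, clip(-3,-1,7)=-1, clip(4,-1,7)=4, clip(8,-1,7)=7 -> [0, 1, 3, -1, 4, 7]
Stage 2 (CLIP -2 2): clip(0,-2,2)=0, clip(1,-2,2)=1, clip(3,-2,2)=2, clip(-1,-2,2)=-1, clip(4,-2,2)=2, clip(7,-2,2)=2 -> [0, 1, 2, -1, 2, 2]
Stage 3 (OFFSET 2): 0+2=2, 1+2=3, 2+2=4, -1+2=1, 2+2=4, 2+2=4 -> [2, 3, 4, 1, 4, 4]
Stage 4 (CLIP -6 15): clip(2,-6,15)=2, clip(3,-6,15)=3, clip(4,-6,15)=4, clip(1,-6,15)=1, clip(4,-6,15)=4, clip(4,-6,15)=4 -> [2, 3, 4, 1, 4, 4]
Stage 5 (AMPLIFY 3): 2*3=6, 3*3=9, 4*3=12, 1*3=3, 4*3=12, 4*3=12 -> [6, 9, 12, 3, 12, 12]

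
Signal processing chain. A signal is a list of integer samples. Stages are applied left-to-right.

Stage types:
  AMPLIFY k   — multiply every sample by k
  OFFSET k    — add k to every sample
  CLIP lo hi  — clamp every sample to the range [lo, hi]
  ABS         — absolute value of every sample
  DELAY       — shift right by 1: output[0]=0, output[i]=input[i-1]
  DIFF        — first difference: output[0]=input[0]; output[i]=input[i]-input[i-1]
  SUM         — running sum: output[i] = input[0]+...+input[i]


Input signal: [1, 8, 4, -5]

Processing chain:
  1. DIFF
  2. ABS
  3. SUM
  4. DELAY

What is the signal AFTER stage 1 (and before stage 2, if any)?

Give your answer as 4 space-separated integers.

Input: [1, 8, 4, -5]
Stage 1 (DIFF): s[0]=1, 8-1=7, 4-8=-4, -5-4=-9 -> [1, 7, -4, -9]

Answer: 1 7 -4 -9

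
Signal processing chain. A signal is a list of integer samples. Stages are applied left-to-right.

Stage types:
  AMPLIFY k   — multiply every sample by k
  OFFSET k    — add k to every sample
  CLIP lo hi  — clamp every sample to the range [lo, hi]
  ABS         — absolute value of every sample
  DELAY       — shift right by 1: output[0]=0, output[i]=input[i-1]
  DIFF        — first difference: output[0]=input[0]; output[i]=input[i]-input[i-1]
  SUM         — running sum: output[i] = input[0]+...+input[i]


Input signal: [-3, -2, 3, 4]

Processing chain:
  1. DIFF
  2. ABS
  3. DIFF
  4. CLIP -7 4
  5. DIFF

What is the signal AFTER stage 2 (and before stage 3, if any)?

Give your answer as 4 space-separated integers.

Input: [-3, -2, 3, 4]
Stage 1 (DIFF): s[0]=-3, -2--3=1, 3--2=5, 4-3=1 -> [-3, 1, 5, 1]
Stage 2 (ABS): |-3|=3, |1|=1, |5|=5, |1|=1 -> [3, 1, 5, 1]

Answer: 3 1 5 1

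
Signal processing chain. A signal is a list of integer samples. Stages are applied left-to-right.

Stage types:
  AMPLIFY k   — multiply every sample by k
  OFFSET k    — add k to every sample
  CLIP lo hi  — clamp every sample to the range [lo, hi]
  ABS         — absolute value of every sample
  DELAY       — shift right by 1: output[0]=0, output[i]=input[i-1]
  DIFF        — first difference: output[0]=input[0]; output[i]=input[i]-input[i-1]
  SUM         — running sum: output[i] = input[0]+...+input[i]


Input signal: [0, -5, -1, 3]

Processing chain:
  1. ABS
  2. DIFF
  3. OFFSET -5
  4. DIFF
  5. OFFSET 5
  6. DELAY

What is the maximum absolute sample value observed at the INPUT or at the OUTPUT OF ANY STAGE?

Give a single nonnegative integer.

Input: [0, -5, -1, 3] (max |s|=5)
Stage 1 (ABS): |0|=0, |-5|=5, |-1|=1, |3|=3 -> [0, 5, 1, 3] (max |s|=5)
Stage 2 (DIFF): s[0]=0, 5-0=5, 1-5=-4, 3-1=2 -> [0, 5, -4, 2] (max |s|=5)
Stage 3 (OFFSET -5): 0+-5=-5, 5+-5=0, -4+-5=-9, 2+-5=-3 -> [-5, 0, -9, -3] (max |s|=9)
Stage 4 (DIFF): s[0]=-5, 0--5=5, -9-0=-9, -3--9=6 -> [-5, 5, -9, 6] (max |s|=9)
Stage 5 (OFFSET 5): -5+5=0, 5+5=10, -9+5=-4, 6+5=11 -> [0, 10, -4, 11] (max |s|=11)
Stage 6 (DELAY): [0, 0, 10, -4] = [0, 0, 10, -4] -> [0, 0, 10, -4] (max |s|=10)
Overall max amplitude: 11

Answer: 11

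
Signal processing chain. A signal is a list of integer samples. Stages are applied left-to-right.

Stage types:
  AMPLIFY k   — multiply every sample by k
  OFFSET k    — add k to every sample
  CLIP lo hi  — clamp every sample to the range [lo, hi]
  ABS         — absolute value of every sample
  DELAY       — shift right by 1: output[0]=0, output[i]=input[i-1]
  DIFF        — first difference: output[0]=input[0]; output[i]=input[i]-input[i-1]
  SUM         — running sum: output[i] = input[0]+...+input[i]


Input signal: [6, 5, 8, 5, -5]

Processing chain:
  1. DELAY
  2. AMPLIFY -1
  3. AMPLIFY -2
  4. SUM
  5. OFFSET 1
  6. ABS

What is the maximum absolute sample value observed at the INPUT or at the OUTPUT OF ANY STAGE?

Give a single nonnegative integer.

Answer: 49

Derivation:
Input: [6, 5, 8, 5, -5] (max |s|=8)
Stage 1 (DELAY): [0, 6, 5, 8, 5] = [0, 6, 5, 8, 5] -> [0, 6, 5, 8, 5] (max |s|=8)
Stage 2 (AMPLIFY -1): 0*-1=0, 6*-1=-6, 5*-1=-5, 8*-1=-8, 5*-1=-5 -> [0, -6, -5, -8, -5] (max |s|=8)
Stage 3 (AMPLIFY -2): 0*-2=0, -6*-2=12, -5*-2=10, -8*-2=16, -5*-2=10 -> [0, 12, 10, 16, 10] (max |s|=16)
Stage 4 (SUM): sum[0..0]=0, sum[0..1]=12, sum[0..2]=22, sum[0..3]=38, sum[0..4]=48 -> [0, 12, 22, 38, 48] (max |s|=48)
Stage 5 (OFFSET 1): 0+1=1, 12+1=13, 22+1=23, 38+1=39, 48+1=49 -> [1, 13, 23, 39, 49] (max |s|=49)
Stage 6 (ABS): |1|=1, |13|=13, |23|=23, |39|=39, |49|=49 -> [1, 13, 23, 39, 49] (max |s|=49)
Overall max amplitude: 49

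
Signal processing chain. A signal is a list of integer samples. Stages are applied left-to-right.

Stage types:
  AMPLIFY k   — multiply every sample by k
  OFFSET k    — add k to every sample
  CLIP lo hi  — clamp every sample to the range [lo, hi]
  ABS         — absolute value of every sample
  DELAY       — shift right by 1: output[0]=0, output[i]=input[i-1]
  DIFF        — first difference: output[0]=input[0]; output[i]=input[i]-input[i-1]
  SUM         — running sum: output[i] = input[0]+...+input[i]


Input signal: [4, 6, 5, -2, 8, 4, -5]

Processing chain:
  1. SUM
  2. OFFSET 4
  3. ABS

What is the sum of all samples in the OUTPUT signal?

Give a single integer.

Answer: 136

Derivation:
Input: [4, 6, 5, -2, 8, 4, -5]
Stage 1 (SUM): sum[0..0]=4, sum[0..1]=10, sum[0..2]=15, sum[0..3]=13, sum[0..4]=21, sum[0..5]=25, sum[0..6]=20 -> [4, 10, 15, 13, 21, 25, 20]
Stage 2 (OFFSET 4): 4+4=8, 10+4=14, 15+4=19, 13+4=17, 21+4=25, 25+4=29, 20+4=24 -> [8, 14, 19, 17, 25, 29, 24]
Stage 3 (ABS): |8|=8, |14|=14, |19|=19, |17|=17, |25|=25, |29|=29, |24|=24 -> [8, 14, 19, 17, 25, 29, 24]
Output sum: 136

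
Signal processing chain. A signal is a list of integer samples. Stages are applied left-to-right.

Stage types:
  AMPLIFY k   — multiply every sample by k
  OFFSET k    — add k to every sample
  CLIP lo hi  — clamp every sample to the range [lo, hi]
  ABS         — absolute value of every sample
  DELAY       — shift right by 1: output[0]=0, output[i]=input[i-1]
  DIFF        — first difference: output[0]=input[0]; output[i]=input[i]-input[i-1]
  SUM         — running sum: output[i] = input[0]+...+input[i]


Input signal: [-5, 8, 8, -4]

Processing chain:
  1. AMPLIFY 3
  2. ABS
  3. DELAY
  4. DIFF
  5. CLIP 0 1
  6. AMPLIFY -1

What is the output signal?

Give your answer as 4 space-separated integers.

Answer: 0 -1 -1 0

Derivation:
Input: [-5, 8, 8, -4]
Stage 1 (AMPLIFY 3): -5*3=-15, 8*3=24, 8*3=24, -4*3=-12 -> [-15, 24, 24, -12]
Stage 2 (ABS): |-15|=15, |24|=24, |24|=24, |-12|=12 -> [15, 24, 24, 12]
Stage 3 (DELAY): [0, 15, 24, 24] = [0, 15, 24, 24] -> [0, 15, 24, 24]
Stage 4 (DIFF): s[0]=0, 15-0=15, 24-15=9, 24-24=0 -> [0, 15, 9, 0]
Stage 5 (CLIP 0 1): clip(0,0,1)=0, clip(15,0,1)=1, clip(9,0,1)=1, clip(0,0,1)=0 -> [0, 1, 1, 0]
Stage 6 (AMPLIFY -1): 0*-1=0, 1*-1=-1, 1*-1=-1, 0*-1=0 -> [0, -1, -1, 0]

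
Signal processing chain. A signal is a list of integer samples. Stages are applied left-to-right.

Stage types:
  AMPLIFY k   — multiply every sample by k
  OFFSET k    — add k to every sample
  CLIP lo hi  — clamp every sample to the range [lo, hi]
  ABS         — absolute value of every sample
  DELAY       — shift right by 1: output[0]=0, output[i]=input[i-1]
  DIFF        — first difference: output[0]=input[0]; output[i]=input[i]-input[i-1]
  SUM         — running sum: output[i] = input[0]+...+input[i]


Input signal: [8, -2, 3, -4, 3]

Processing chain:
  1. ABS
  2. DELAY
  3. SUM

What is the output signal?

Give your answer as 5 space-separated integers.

Input: [8, -2, 3, -4, 3]
Stage 1 (ABS): |8|=8, |-2|=2, |3|=3, |-4|=4, |3|=3 -> [8, 2, 3, 4, 3]
Stage 2 (DELAY): [0, 8, 2, 3, 4] = [0, 8, 2, 3, 4] -> [0, 8, 2, 3, 4]
Stage 3 (SUM): sum[0..0]=0, sum[0..1]=8, sum[0..2]=10, sum[0..3]=13, sum[0..4]=17 -> [0, 8, 10, 13, 17]

Answer: 0 8 10 13 17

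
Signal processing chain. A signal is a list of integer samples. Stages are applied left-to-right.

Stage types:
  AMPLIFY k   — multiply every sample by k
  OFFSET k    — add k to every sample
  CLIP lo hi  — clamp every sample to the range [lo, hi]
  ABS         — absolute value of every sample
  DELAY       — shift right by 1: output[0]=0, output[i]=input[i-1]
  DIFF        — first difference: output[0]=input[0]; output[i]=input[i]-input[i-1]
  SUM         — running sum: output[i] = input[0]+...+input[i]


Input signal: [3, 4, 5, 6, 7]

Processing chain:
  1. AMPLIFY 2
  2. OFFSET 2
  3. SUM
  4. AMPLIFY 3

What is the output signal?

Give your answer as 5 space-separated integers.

Answer: 24 54 90 132 180

Derivation:
Input: [3, 4, 5, 6, 7]
Stage 1 (AMPLIFY 2): 3*2=6, 4*2=8, 5*2=10, 6*2=12, 7*2=14 -> [6, 8, 10, 12, 14]
Stage 2 (OFFSET 2): 6+2=8, 8+2=10, 10+2=12, 12+2=14, 14+2=16 -> [8, 10, 12, 14, 16]
Stage 3 (SUM): sum[0..0]=8, sum[0..1]=18, sum[0..2]=30, sum[0..3]=44, sum[0..4]=60 -> [8, 18, 30, 44, 60]
Stage 4 (AMPLIFY 3): 8*3=24, 18*3=54, 30*3=90, 44*3=132, 60*3=180 -> [24, 54, 90, 132, 180]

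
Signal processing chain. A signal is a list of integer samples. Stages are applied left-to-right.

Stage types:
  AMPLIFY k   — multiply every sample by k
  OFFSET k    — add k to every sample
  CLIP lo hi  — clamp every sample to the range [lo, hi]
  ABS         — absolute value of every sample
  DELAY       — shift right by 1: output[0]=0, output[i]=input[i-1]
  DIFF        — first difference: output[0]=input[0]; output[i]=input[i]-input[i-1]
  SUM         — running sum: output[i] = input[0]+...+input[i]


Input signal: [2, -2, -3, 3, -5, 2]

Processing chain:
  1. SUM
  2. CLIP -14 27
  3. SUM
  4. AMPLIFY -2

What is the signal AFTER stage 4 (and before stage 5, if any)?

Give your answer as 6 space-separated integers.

Answer: -4 -4 2 2 12 18

Derivation:
Input: [2, -2, -3, 3, -5, 2]
Stage 1 (SUM): sum[0..0]=2, sum[0..1]=0, sum[0..2]=-3, sum[0..3]=0, sum[0..4]=-5, sum[0..5]=-3 -> [2, 0, -3, 0, -5, -3]
Stage 2 (CLIP -14 27): clip(2,-14,27)=2, clip(0,-14,27)=0, clip(-3,-14,27)=-3, clip(0,-14,27)=0, clip(-5,-14,27)=-5, clip(-3,-14,27)=-3 -> [2, 0, -3, 0, -5, -3]
Stage 3 (SUM): sum[0..0]=2, sum[0..1]=2, sum[0..2]=-1, sum[0..3]=-1, sum[0..4]=-6, sum[0..5]=-9 -> [2, 2, -1, -1, -6, -9]
Stage 4 (AMPLIFY -2): 2*-2=-4, 2*-2=-4, -1*-2=2, -1*-2=2, -6*-2=12, -9*-2=18 -> [-4, -4, 2, 2, 12, 18]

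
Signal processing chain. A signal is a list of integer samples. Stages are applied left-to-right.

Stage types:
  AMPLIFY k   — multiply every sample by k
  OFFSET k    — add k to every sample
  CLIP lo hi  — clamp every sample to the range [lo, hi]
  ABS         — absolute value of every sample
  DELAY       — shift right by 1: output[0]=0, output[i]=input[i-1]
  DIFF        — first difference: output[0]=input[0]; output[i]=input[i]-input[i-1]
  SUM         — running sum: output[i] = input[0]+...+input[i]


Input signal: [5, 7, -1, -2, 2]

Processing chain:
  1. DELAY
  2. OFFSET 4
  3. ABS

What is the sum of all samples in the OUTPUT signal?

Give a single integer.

Answer: 29

Derivation:
Input: [5, 7, -1, -2, 2]
Stage 1 (DELAY): [0, 5, 7, -1, -2] = [0, 5, 7, -1, -2] -> [0, 5, 7, -1, -2]
Stage 2 (OFFSET 4): 0+4=4, 5+4=9, 7+4=11, -1+4=3, -2+4=2 -> [4, 9, 11, 3, 2]
Stage 3 (ABS): |4|=4, |9|=9, |11|=11, |3|=3, |2|=2 -> [4, 9, 11, 3, 2]
Output sum: 29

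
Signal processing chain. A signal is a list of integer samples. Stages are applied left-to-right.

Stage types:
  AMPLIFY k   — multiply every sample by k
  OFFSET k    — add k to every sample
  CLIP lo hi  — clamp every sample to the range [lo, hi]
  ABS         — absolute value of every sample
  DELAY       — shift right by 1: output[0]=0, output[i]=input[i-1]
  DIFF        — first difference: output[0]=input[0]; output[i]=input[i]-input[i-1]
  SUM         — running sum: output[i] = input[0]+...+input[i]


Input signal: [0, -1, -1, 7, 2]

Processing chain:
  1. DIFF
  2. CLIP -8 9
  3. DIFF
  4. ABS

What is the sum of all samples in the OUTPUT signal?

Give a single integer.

Input: [0, -1, -1, 7, 2]
Stage 1 (DIFF): s[0]=0, -1-0=-1, -1--1=0, 7--1=8, 2-7=-5 -> [0, -1, 0, 8, -5]
Stage 2 (CLIP -8 9): clip(0,-8,9)=0, clip(-1,-8,9)=-1, clip(0,-8,9)=0, clip(8,-8,9)=8, clip(-5,-8,9)=-5 -> [0, -1, 0, 8, -5]
Stage 3 (DIFF): s[0]=0, -1-0=-1, 0--1=1, 8-0=8, -5-8=-13 -> [0, -1, 1, 8, -13]
Stage 4 (ABS): |0|=0, |-1|=1, |1|=1, |8|=8, |-13|=13 -> [0, 1, 1, 8, 13]
Output sum: 23

Answer: 23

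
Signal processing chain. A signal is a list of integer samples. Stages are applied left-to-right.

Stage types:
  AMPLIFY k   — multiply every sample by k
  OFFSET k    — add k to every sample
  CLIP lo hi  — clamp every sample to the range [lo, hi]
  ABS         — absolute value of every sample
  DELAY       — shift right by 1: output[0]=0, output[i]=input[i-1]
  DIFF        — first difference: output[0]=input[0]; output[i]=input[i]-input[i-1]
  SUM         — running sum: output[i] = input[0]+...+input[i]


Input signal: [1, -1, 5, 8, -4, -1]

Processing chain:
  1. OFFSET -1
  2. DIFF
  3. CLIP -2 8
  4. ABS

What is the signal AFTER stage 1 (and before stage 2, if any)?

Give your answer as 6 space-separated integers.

Input: [1, -1, 5, 8, -4, -1]
Stage 1 (OFFSET -1): 1+-1=0, -1+-1=-2, 5+-1=4, 8+-1=7, -4+-1=-5, -1+-1=-2 -> [0, -2, 4, 7, -5, -2]

Answer: 0 -2 4 7 -5 -2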